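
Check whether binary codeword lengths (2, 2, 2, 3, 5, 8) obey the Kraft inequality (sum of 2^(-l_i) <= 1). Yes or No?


Kraft sum = sum(2^(-l_i)) = 0.9102, need <= 1. Result: satisfied (a binary prefix-free code with these lengths exists)

Yes


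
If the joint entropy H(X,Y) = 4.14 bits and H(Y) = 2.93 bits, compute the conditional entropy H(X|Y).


H(X|Y) = H(X,Y) - H(Y) = 4.14 - 2.93 = 1.21

1.21 bits


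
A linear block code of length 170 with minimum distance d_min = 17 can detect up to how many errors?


Detection capability = d_min - 1 = 17 - 1 = 16

16 errors


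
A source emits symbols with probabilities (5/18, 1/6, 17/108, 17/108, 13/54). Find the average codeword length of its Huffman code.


Huffman construction (repeatedly merge the two least-probable nodes; each merge adds 1 bit to every symbol beneath it): 17/108 + 17/108 = 17/54; 1/6 + 13/54 = 11/27; 5/18 + 17/54 = 16/27; 11/27 + 16/27 = 1. Resulting codeword lengths (in the order the probabilities were given): (2, 2, 3, 3, 2). L_avg = sum(p_i * l_i) = 5/18*2 + 1/6*2 + 17/108*3 + 17/108*3 + 13/54*2 = 125/54 = 2.3148

2.3148 bits


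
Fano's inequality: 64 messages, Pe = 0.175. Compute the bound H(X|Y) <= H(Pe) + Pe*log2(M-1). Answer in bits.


H(Pe) = -Pe*log2(Pe) - (1-Pe)*log2(1-Pe) = -0.175*log2(0.175) - 0.825*log2(0.825) = 0.440050 + 0.228966 = 0.669. Pe*log2(M-1) = 0.175*log2(63) = 1.046024. Bound = H(Pe) + Pe*log2(M-1) = 0.440050 + 0.228966 + 1.046024 = 1.715

1.715 bits


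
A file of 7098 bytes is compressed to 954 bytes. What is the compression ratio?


Ratio = original / compressed = 7098 / 954 = 7.4403

7.4403


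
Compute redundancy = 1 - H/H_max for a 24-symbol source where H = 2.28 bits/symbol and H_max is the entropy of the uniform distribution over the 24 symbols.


H_max = log2(K) = log2(24) = 4.585 bits/symbol. Redundancy = 1 - H/H_max = 1 - 2.28/4.585 = 1 - 0.4973 = 0.5027

0.5027


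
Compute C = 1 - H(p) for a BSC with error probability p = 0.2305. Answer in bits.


H(p) = -p*log2(p) - (1-p)*log2(1-p) = -0.2305*log2(0.2305) - 0.7695*log2(0.7695) = 0.488006 + 0.290876 = 0.7789. C = 1 - H(p) = 1 - 0.7789 = 0.2211

0.2211 bits


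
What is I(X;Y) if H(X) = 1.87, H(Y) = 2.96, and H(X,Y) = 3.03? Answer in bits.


I(X;Y) = H(X) + H(Y) - H(X,Y) = 1.87 + 2.96 - 3.03 = 1.8

1.8 bits


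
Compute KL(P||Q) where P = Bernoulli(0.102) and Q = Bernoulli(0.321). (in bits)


KL = p*log2(p/q) + (1-p)*log2((1-p)/(1-q)) = 0.102*log2(0.102/0.321) + 0.898*log2(0.898/0.679) = 0.1935

0.1935 bits


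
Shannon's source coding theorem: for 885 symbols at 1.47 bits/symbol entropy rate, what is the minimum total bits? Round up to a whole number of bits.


Minimum bits >= n * H = 885 * 1.47 = 1300.95, rounded up to a whole number of bits = 1301

1301 bits


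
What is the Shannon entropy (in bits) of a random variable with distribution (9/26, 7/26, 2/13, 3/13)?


H = -sum(p_i * log2(p_i)). Terms: -(9/26)*log2(9/26) = 0.529794; -(7/26)*log2(7/26) = 0.509677; -(2/13)*log2(2/13) = 0.415452; -(3/13)*log2(3/13) = 0.488187. H = 0.529794 + 0.509677 + 0.415452 + 0.488187 = 1.9431

1.9431 bits


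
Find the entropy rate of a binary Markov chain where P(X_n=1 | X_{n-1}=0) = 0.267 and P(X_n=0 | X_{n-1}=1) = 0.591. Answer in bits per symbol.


Stationary distribution: pi_0 = p10/(p01+p10) = 0.6888, pi_1 = 0.3112. Entropy rate H' = pi_0*H(p01) + pi_1*H(p10) = 0.6888*0.8371 + 0.3112*0.976 = 0.8803

0.8803 bits/symbol


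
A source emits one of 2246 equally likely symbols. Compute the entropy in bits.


H = log2(n) = log2(2246) = 11.1331

11.1331 bits


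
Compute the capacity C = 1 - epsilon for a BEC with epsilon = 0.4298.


C = 1 - epsilon = 1 - 0.4298 = 0.5702

0.5702 bits


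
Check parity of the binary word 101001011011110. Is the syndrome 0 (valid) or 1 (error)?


Syndrome = XOR of all bits = 1 XOR 0 XOR 1 XOR 0 XOR 0 XOR 1 XOR 0 XOR 1 XOR 1 XOR 0 XOR 1 XOR 1 XOR 1 XOR 1 XOR 0 = 1

1


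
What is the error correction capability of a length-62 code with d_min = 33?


Correction capability = floor((d-1)/2) = floor((33-1)/2) = 16

16 errors


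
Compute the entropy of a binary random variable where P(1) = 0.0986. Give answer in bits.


H = -p*log2(p) - (1-p)*log2(1-p). -0.0986*log2(0.0986) = 0.329548; -0.9014*log2(0.9014) = 0.134994. H = 0.329548 + 0.134994 = 0.4645

0.4645 bits


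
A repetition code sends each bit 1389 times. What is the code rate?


Rate = k/n = 1/1389

1/1389


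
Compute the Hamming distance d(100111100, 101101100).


Count differing positions: . . ^ . ^ . . . . = 2 differences

2


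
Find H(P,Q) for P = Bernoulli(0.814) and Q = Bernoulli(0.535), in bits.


H(P,Q) = -p*log2(q) - (1-p)*log2(1-q). -0.814*log2(0.535) = 0.734545; -0.186*log2(0.465) = 0.205474. H(P,Q) = 0.734545 + 0.205474 = 0.94

0.94 bits


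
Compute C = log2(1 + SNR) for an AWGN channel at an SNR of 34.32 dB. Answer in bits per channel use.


SNR_linear = 10^(34.32/10) = 2703.9584; C = log2(1 + SNR_linear) = log2(1 + 2703.9584) = 11.4014

11.4014 bits/channel use


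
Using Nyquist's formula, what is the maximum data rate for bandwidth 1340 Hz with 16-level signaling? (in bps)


Rate = 2 * B * log2(M) = 2 * 1340 * 4.0 = 10720.0

10720.0 bps


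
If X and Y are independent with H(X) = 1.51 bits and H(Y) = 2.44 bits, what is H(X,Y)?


For independent variables, H(X,Y) = H(X) + H(Y) = 1.51 + 2.44 = 3.95

3.95 bits


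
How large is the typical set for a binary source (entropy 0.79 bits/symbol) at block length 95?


log2|A_typical| = nH = 95 * 0.79 = 75.05, so |A_typical| ~ 2^75.05 = 3.911e+22

3.911e+22


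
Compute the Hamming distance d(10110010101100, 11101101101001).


Count differing positions: . ^ . ^ ^ ^ ^ ^ . . . ^ . ^ = 8 differences

8


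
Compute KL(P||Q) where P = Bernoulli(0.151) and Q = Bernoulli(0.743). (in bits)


KL = p*log2(p/q) + (1-p)*log2((1-p)/(1-q)) = 0.151*log2(0.151/0.743) + 0.849*log2(0.849/0.257) = 1.1166

1.1166 bits


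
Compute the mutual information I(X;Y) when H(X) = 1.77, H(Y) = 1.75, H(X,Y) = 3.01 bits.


I(X;Y) = H(X) + H(Y) - H(X,Y) = 1.77 + 1.75 - 3.01 = 0.51

0.51 bits


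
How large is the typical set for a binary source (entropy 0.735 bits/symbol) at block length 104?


log2|A_typical| = nH = 104 * 0.735 = 76.44, so |A_typical| ~ 2^76.44 = 1.025e+23

1.025e+23


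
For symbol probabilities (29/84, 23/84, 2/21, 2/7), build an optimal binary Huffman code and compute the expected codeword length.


Huffman construction (repeatedly merge the two least-probable nodes; each merge adds 1 bit to every symbol beneath it): 2/21 + 23/84 = 31/84; 2/7 + 29/84 = 53/84; 31/84 + 53/84 = 1. Resulting codeword lengths (in the order the probabilities were given): (2, 2, 2, 2). L_avg = sum(p_i * l_i) = 29/84*2 + 23/84*2 + 2/21*2 + 2/7*2 = 2

2.0 bits


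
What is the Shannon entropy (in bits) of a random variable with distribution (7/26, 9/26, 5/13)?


H = -sum(p_i * log2(p_i)). Terms: -(7/26)*log2(7/26) = 0.509677; -(9/26)*log2(9/26) = 0.529794; -(5/13)*log2(5/13) = 0.530197. H = 0.509677 + 0.529794 + 0.530197 = 1.5697

1.5697 bits


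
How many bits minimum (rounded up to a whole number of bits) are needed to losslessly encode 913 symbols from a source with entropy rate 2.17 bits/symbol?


Minimum bits >= n * H = 913 * 2.17 = 1981.21, rounded up to a whole number of bits = 1982

1982 bits


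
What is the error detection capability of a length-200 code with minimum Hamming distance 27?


Detection capability = d_min - 1 = 27 - 1 = 26

26 errors


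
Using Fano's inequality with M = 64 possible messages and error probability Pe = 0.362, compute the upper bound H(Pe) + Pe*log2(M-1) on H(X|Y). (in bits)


H(Pe) = -Pe*log2(Pe) - (1-Pe)*log2(1-Pe) = -0.362*log2(0.362) - 0.638*log2(0.638) = 0.530670 + 0.413661 = 0.9443. Pe*log2(M-1) = 0.362*log2(63) = 2.163775. Bound = H(Pe) + Pe*log2(M-1) = 0.530670 + 0.413661 + 2.163775 = 3.1081

3.1081 bits


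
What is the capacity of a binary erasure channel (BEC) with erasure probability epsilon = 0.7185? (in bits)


C = 1 - epsilon = 1 - 0.7185 = 0.2815

0.2815 bits


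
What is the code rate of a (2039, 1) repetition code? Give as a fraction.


Rate = k/n = 1/2039

1/2039


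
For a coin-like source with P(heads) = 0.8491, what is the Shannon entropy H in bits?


H = -p*log2(p) - (1-p)*log2(1-p). -0.8491*log2(0.8491) = 0.200382; -0.1509*log2(0.1509) = 0.411706. H = 0.200382 + 0.411706 = 0.6121

0.6121 bits


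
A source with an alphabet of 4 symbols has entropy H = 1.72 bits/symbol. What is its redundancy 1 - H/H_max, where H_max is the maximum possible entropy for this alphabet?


H_max = log2(K) = log2(4) = 2.0 bits/symbol. Redundancy = 1 - H/H_max = 1 - 1.72/2.0 = 1 - 0.86 = 0.14

0.14


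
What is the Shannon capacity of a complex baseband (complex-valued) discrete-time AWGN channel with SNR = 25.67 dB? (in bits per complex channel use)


SNR_linear = 10^(25.67/10) = 368.9776; C = log2(1 + SNR_linear) = log2(1 + 368.9776) = 8.5313

8.5313 bits/channel use


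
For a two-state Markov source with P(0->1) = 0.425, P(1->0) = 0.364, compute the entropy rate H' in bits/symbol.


Stationary distribution: pi_0 = p10/(p01+p10) = 0.4613, pi_1 = 0.5387. Entropy rate H' = pi_0*H(p01) + pi_1*H(p10) = 0.4613*0.9837 + 0.5387*0.946 = 0.9634

0.9634 bits/symbol


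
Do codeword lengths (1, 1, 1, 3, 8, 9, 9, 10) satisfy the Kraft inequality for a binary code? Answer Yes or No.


Kraft sum = sum(2^(-l_i)) = 1.6338, need <= 1. Result: violated (a binary prefix-free code with these lengths cannot exist)

No


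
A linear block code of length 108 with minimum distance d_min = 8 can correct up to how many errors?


Correction capability = floor((d-1)/2) = floor((8-1)/2) = 3

3 errors


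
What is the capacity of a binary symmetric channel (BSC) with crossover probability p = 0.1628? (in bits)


H(p) = -p*log2(p) - (1-p)*log2(1-p) = -0.1628*log2(0.1628) - 0.8372*log2(0.8372) = 0.426345 + 0.214621 = 0.641. C = 1 - H(p) = 1 - 0.641 = 0.359

0.359 bits


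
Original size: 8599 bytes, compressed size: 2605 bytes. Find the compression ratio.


Ratio = original / compressed = 8599 / 2605 = 3.301

3.301


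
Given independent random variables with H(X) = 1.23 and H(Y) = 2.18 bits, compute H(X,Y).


For independent variables, H(X,Y) = H(X) + H(Y) = 1.23 + 2.18 = 3.41

3.41 bits


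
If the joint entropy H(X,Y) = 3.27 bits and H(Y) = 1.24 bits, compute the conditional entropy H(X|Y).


H(X|Y) = H(X,Y) - H(Y) = 3.27 - 1.24 = 2.03

2.03 bits


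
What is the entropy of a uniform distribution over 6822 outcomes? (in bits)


H = log2(n) = log2(6822) = 12.736

12.736 bits


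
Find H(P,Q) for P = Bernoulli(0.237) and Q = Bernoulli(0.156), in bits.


H(P,Q) = -p*log2(q) - (1-p)*log2(1-q). -0.237*log2(0.156) = 0.635251; -0.763*log2(0.844) = 0.186695. H(P,Q) = 0.635251 + 0.186695 = 0.8219

0.8219 bits


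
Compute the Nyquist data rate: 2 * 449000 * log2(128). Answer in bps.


Rate = 2 * B * log2(M) = 2 * 449000 * 7.0 = 6286000.0

6286000.0 bps


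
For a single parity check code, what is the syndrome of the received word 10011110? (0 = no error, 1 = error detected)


Syndrome = XOR of all bits = 1 XOR 0 XOR 0 XOR 1 XOR 1 XOR 1 XOR 1 XOR 0 = 1

1


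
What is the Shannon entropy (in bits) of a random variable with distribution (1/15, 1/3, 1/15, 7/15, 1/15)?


H = -sum(p_i * log2(p_i)). Terms: -(1/15)*log2(1/15) = 0.260459; -(1/3)*log2(1/3) = 0.528321; -(1/15)*log2(1/15) = 0.260459; -(7/15)*log2(7/15) = 0.513117; -(1/15)*log2(1/15) = 0.260459. H = 0.260459 + 0.528321 + 0.260459 + 0.513117 + 0.260459 = 1.8228

1.8228 bits


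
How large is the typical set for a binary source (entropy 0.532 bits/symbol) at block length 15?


log2|A_typical| = nH = 15 * 0.532 = 7.98, so |A_typical| ~ 2^7.98 = 2.525e+02

2.525e+02


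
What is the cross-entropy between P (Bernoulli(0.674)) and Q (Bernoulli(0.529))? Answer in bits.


H(P,Q) = -p*log2(q) - (1-p)*log2(1-q). -0.674*log2(0.529) = 0.619177; -0.326*log2(0.471) = 0.354102. H(P,Q) = 0.619177 + 0.354102 = 0.9733

0.9733 bits


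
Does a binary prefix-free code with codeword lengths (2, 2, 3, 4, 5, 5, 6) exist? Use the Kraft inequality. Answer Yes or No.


Kraft sum = sum(2^(-l_i)) = 0.7656, need <= 1. Result: satisfied (a binary prefix-free code with these lengths exists)

Yes


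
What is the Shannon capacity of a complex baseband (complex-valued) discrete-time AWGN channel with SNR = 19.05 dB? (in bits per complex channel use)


SNR_linear = 10^(19.05/10) = 80.3526; C = log2(1 + SNR_linear) = log2(1 + 80.3526) = 6.3461

6.3461 bits/channel use


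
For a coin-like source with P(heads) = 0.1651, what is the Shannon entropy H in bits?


H = -p*log2(p) - (1-p)*log2(1-p). -0.1651*log2(0.1651) = 0.429027; -0.8349*log2(0.8349) = 0.217345. H = 0.429027 + 0.217345 = 0.6464

0.6464 bits


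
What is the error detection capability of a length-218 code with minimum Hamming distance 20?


Detection capability = d_min - 1 = 20 - 1 = 19

19 errors


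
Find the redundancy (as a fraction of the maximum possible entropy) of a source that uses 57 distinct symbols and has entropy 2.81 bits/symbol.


H_max = log2(K) = log2(57) = 5.8329 bits/symbol. Redundancy = 1 - H/H_max = 1 - 2.81/5.8329 = 1 - 0.4818 = 0.5182

0.5182


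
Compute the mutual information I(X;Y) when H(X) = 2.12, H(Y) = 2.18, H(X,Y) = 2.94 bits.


I(X;Y) = H(X) + H(Y) - H(X,Y) = 2.12 + 2.18 - 2.94 = 1.36

1.36 bits


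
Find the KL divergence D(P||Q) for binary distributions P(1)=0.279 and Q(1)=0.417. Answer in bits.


KL = p*log2(p/q) + (1-p)*log2((1-p)/(1-q)) = 0.279*log2(0.279/0.417) + 0.721*log2(0.721/0.583) = 0.0592

0.0592 bits


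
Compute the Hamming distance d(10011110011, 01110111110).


Count differing positions: ^ ^ ^ . ^ . . ^ ^ . ^ = 7 differences

7


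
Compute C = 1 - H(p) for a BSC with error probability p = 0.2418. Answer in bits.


H(p) = -p*log2(p) - (1-p)*log2(1-p) = -0.2418*log2(0.2418) - 0.7582*log2(0.7582) = 0.495234 + 0.302787 = 0.798. C = 1 - H(p) = 1 - 0.798 = 0.202

0.202 bits


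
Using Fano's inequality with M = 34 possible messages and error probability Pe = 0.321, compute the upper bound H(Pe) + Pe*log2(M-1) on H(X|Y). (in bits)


H(Pe) = -Pe*log2(Pe) - (1-Pe)*log2(1-Pe) = -0.321*log2(0.321) - 0.679*log2(0.679) = 0.526233 + 0.379233 = 0.9055. Pe*log2(M-1) = 0.321*log2(33) = 1.619251. Bound = H(Pe) + Pe*log2(M-1) = 0.526233 + 0.379233 + 1.619251 = 2.5247

2.5247 bits


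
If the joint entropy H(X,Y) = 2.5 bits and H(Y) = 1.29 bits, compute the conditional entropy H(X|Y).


H(X|Y) = H(X,Y) - H(Y) = 2.5 - 1.29 = 1.21

1.21 bits


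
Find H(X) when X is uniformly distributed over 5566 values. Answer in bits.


H = log2(n) = log2(5566) = 12.4424

12.4424 bits


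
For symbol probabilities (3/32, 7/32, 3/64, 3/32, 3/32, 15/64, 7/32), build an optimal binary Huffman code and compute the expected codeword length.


Huffman construction (repeatedly merge the two least-probable nodes; each merge adds 1 bit to every symbol beneath it): 3/64 + 3/32 = 9/64; 3/32 + 3/32 = 3/16; 9/64 + 3/16 = 21/64; 7/32 + 7/32 = 7/16; 15/64 + 21/64 = 9/16; 7/16 + 9/16 = 1. Resulting codeword lengths (in the order the probabilities were given): (4, 2, 4, 4, 4, 2, 2). L_avg = sum(p_i * l_i) = 3/32*4 + 7/32*2 + 3/64*4 + 3/32*4 + 3/32*4 + 15/64*2 + 7/32*2 = 85/32 = 2.6562

2.6562 bits


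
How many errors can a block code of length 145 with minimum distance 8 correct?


Correction capability = floor((d-1)/2) = floor((8-1)/2) = 3

3 errors


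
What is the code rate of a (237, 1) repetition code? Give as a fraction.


Rate = k/n = 1/237

1/237


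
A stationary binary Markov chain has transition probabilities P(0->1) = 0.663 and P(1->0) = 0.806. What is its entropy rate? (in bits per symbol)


Stationary distribution: pi_0 = p10/(p01+p10) = 0.5487, pi_1 = 0.4513. Entropy rate H' = pi_0*H(p01) + pi_1*H(p10) = 0.5487*0.9219 + 0.4513*0.7098 = 0.8262

0.8262 bits/symbol


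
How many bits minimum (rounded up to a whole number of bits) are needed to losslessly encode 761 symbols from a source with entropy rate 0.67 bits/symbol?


Minimum bits >= n * H = 761 * 0.67 = 509.87, rounded up to a whole number of bits = 510

510 bits


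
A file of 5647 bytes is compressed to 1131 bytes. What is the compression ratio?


Ratio = original / compressed = 5647 / 1131 = 4.9929

4.9929


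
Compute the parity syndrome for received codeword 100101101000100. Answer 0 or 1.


Syndrome = XOR of all bits = 1 XOR 0 XOR 0 XOR 1 XOR 0 XOR 1 XOR 1 XOR 0 XOR 1 XOR 0 XOR 0 XOR 0 XOR 1 XOR 0 XOR 0 = 0

0


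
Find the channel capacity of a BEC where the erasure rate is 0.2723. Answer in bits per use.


C = 1 - epsilon = 1 - 0.2723 = 0.7277

0.7277 bits


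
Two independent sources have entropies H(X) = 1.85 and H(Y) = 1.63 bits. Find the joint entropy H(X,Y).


For independent variables, H(X,Y) = H(X) + H(Y) = 1.85 + 1.63 = 3.48

3.48 bits


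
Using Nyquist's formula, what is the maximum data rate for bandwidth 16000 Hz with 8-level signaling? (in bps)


Rate = 2 * B * log2(M) = 2 * 16000 * 3.0 = 96000.0

96000.0 bps


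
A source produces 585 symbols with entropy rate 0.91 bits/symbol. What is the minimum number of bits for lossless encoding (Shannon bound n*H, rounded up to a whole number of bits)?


Minimum bits >= n * H = 585 * 0.91 = 532.35, rounded up to a whole number of bits = 533

533 bits


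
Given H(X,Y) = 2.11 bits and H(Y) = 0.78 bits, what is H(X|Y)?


H(X|Y) = H(X,Y) - H(Y) = 2.11 - 0.78 = 1.33

1.33 bits


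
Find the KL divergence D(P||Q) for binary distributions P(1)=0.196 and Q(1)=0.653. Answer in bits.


KL = p*log2(p/q) + (1-p)*log2((1-p)/(1-q)) = 0.196*log2(0.196/0.653) + 0.804*log2(0.804/0.347) = 0.6344

0.6344 bits


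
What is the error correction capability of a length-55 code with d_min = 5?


Correction capability = floor((d-1)/2) = floor((5-1)/2) = 2

2 errors


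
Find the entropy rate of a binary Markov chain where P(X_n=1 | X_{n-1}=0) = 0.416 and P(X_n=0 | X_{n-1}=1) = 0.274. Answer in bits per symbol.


Stationary distribution: pi_0 = p10/(p01+p10) = 0.3971, pi_1 = 0.6029. Entropy rate H' = pi_0*H(p01) + pi_1*H(p10) = 0.3971*0.9795 + 0.6029*0.8471 = 0.8997

0.8997 bits/symbol


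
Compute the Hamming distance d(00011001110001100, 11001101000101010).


Count differing positions: ^ ^ . ^ . ^ . . ^ ^ . ^ . . ^ ^ . = 9 differences

9


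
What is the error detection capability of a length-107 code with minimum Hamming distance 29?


Detection capability = d_min - 1 = 29 - 1 = 28

28 errors


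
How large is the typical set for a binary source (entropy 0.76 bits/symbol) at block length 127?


log2|A_typical| = nH = 127 * 0.76 = 96.52, so |A_typical| ~ 2^96.52 = 1.136e+29

1.136e+29


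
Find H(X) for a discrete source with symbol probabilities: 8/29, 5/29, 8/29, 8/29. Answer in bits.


H = -sum(p_i * log2(p_i)). Terms: -(8/29)*log2(8/29) = 0.512546; -(5/29)*log2(5/29) = 0.437251; -(8/29)*log2(8/29) = 0.512546; -(8/29)*log2(8/29) = 0.512546. H = 0.512546 + 0.437251 + 0.512546 + 0.512546 = 1.9749

1.9749 bits


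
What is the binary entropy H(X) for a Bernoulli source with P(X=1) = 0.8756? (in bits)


H = -p*log2(p) - (1-p)*log2(1-p). -0.8756*log2(0.8756) = 0.167814; -0.1244*log2(0.1244) = 0.374064. H = 0.167814 + 0.374064 = 0.5419

0.5419 bits


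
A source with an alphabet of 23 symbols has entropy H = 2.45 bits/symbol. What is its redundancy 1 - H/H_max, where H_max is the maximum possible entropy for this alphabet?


H_max = log2(K) = log2(23) = 4.5236 bits/symbol. Redundancy = 1 - H/H_max = 1 - 2.45/4.5236 = 1 - 0.5416 = 0.4584

0.4584


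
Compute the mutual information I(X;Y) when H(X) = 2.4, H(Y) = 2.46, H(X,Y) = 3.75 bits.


I(X;Y) = H(X) + H(Y) - H(X,Y) = 2.4 + 2.46 - 3.75 = 1.11

1.11 bits


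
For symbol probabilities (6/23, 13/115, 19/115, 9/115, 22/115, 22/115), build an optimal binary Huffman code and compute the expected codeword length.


Huffman construction (repeatedly merge the two least-probable nodes; each merge adds 1 bit to every symbol beneath it): 9/115 + 13/115 = 22/115; 19/115 + 22/115 = 41/115; 22/115 + 22/115 = 44/115; 6/23 + 41/115 = 71/115; 44/115 + 71/115 = 1. Resulting codeword lengths (in the order the probabilities were given): (2, 3, 3, 3, 3, 2). L_avg = sum(p_i * l_i) = 6/23*2 + 13/115*3 + 19/115*3 + 9/115*3 + 22/115*3 + 22/115*2 = 293/115 = 2.5478

2.5478 bits


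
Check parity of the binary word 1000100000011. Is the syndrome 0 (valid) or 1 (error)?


Syndrome = XOR of all bits = 1 XOR 0 XOR 0 XOR 0 XOR 1 XOR 0 XOR 0 XOR 0 XOR 0 XOR 0 XOR 0 XOR 1 XOR 1 = 0

0


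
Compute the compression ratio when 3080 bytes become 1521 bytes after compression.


Ratio = original / compressed = 3080 / 1521 = 2.025

2.025


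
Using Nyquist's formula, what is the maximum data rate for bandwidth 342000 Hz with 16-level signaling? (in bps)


Rate = 2 * B * log2(M) = 2 * 342000 * 4.0 = 2736000.0

2736000.0 bps


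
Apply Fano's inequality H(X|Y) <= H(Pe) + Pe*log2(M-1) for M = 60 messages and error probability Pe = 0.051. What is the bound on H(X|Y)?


H(Pe) = -Pe*log2(Pe) - (1-Pe)*log2(1-Pe) = -0.051*log2(0.051) - 0.949*log2(0.949) = 0.218961 + 0.071668 = 0.2906. Pe*log2(M-1) = 0.051*log2(59) = 0.300015. Bound = H(Pe) + Pe*log2(M-1) = 0.218961 + 0.071668 + 0.300015 = 0.5906

0.5906 bits


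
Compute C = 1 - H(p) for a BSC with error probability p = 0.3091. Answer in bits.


H(p) = -p*log2(p) - (1-p)*log2(1-p) = -0.3091*log2(0.3091) - 0.6909*log2(0.6909) = 0.523570 + 0.368561 = 0.8921. C = 1 - H(p) = 1 - 0.8921 = 0.1079

0.1079 bits


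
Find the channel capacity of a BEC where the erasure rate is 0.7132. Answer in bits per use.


C = 1 - epsilon = 1 - 0.7132 = 0.2868

0.2868 bits


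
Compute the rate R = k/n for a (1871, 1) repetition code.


Rate = k/n = 1/1871

1/1871


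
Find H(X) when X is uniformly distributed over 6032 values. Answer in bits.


H = log2(n) = log2(6032) = 12.5584

12.5584 bits


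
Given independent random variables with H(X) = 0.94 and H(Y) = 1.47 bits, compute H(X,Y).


For independent variables, H(X,Y) = H(X) + H(Y) = 0.94 + 1.47 = 2.41

2.41 bits


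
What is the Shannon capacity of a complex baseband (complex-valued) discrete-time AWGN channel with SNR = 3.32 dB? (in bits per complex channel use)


SNR_linear = 10^(3.32/10) = 2.1478; C = log2(1 + SNR_linear) = log2(1 + 2.1478) = 1.6544

1.6544 bits/channel use


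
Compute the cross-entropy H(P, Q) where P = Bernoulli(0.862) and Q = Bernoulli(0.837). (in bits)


H(P,Q) = -p*log2(q) - (1-p)*log2(1-q). -0.862*log2(0.837) = 0.221276; -0.138*log2(0.163) = 0.361154. H(P,Q) = 0.221276 + 0.361154 = 0.5824

0.5824 bits


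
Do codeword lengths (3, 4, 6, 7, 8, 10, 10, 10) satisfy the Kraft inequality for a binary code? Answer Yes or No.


Kraft sum = sum(2^(-l_i)) = 0.2178, need <= 1. Result: satisfied (a binary prefix-free code with these lengths exists)

Yes


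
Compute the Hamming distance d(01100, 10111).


Count differing positions: ^ ^ . ^ ^ = 4 differences

4


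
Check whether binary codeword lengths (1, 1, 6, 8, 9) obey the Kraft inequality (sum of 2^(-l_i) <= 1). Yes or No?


Kraft sum = sum(2^(-l_i)) = 1.0215, need <= 1. Result: violated (a binary prefix-free code with these lengths cannot exist)

No


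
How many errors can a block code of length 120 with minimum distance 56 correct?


Correction capability = floor((d-1)/2) = floor((56-1)/2) = 27

27 errors


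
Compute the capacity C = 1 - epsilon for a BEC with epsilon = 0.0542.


C = 1 - epsilon = 1 - 0.0542 = 0.9458

0.9458 bits


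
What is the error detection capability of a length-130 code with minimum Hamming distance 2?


Detection capability = d_min - 1 = 2 - 1 = 1

1 errors


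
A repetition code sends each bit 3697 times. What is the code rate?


Rate = k/n = 1/3697

1/3697


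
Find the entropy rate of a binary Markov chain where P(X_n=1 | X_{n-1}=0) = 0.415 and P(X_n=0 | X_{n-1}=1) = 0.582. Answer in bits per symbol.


Stationary distribution: pi_0 = p10/(p01+p10) = 0.5838, pi_1 = 0.4162. Entropy rate H' = pi_0*H(p01) + pi_1*H(p10) = 0.5838*0.9791 + 0.4162*0.9805 = 0.9797

0.9797 bits/symbol


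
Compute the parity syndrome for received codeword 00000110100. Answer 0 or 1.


Syndrome = XOR of all bits = 0 XOR 0 XOR 0 XOR 0 XOR 0 XOR 1 XOR 1 XOR 0 XOR 1 XOR 0 XOR 0 = 1

1


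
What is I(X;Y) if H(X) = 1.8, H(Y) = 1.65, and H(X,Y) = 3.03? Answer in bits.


I(X;Y) = H(X) + H(Y) - H(X,Y) = 1.8 + 1.65 - 3.03 = 0.42

0.42 bits


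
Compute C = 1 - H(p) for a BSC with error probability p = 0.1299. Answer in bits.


H(p) = -p*log2(p) - (1-p)*log2(1-p) = -0.1299*log2(0.1299) - 0.8701*log2(0.8701) = 0.382494 + 0.174670 = 0.5572. C = 1 - H(p) = 1 - 0.5572 = 0.4428

0.4428 bits


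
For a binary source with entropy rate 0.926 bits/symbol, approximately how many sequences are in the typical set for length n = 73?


log2|A_typical| = nH = 73 * 0.926 = 67.598, so |A_typical| ~ 2^67.598 = 2.234e+20

2.234e+20


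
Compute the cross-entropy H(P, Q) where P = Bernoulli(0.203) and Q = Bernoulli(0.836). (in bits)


H(P,Q) = -p*log2(q) - (1-p)*log2(1-q). -0.203*log2(0.836) = 0.052460; -0.797*log2(0.164) = 2.078761. H(P,Q) = 0.052460 + 2.078761 = 2.1312

2.1312 bits


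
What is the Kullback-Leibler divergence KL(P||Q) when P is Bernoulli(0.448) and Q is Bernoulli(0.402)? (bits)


KL = p*log2(p/q) + (1-p)*log2((1-p)/(1-q)) = 0.448*log2(0.448/0.402) + 0.552*log2(0.552/0.598) = 0.0063

0.0063 bits


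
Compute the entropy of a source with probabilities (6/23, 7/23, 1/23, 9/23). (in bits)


H = -sum(p_i * log2(p_i)). Terms: -(6/23)*log2(6/23) = 0.505722; -(7/23)*log2(7/23) = 0.522324; -(1/23)*log2(1/23) = 0.196677; -(9/23)*log2(9/23) = 0.529684. H = 0.505722 + 0.522324 + 0.196677 + 0.529684 = 1.7544

1.7544 bits


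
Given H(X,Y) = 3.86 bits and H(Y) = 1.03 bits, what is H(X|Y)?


H(X|Y) = H(X,Y) - H(Y) = 3.86 - 1.03 = 2.83

2.83 bits


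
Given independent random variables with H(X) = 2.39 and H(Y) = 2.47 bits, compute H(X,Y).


For independent variables, H(X,Y) = H(X) + H(Y) = 2.39 + 2.47 = 4.86

4.86 bits


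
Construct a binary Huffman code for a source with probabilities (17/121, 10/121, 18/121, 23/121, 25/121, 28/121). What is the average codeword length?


Huffman construction (repeatedly merge the two least-probable nodes; each merge adds 1 bit to every symbol beneath it): 10/121 + 17/121 = 27/121; 18/121 + 23/121 = 41/121; 25/121 + 27/121 = 52/121; 28/121 + 41/121 = 69/121; 52/121 + 69/121 = 1. Resulting codeword lengths (in the order the probabilities were given): (3, 3, 3, 3, 2, 2). L_avg = sum(p_i * l_i) = 17/121*3 + 10/121*3 + 18/121*3 + 23/121*3 + 25/121*2 + 28/121*2 = 310/121 = 2.562

2.562 bits


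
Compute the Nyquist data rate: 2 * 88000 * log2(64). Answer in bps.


Rate = 2 * B * log2(M) = 2 * 88000 * 6.0 = 1056000.0

1056000.0 bps


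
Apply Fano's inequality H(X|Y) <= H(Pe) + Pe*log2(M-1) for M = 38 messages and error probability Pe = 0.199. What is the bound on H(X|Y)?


H(Pe) = -Pe*log2(Pe) - (1-Pe)*log2(1-Pe) = -0.199*log2(0.199) - 0.801*log2(0.801) = 0.463503 + 0.256421 = 0.7199. Pe*log2(M-1) = 0.199*log2(37) = 1.036681. Bound = H(Pe) + Pe*log2(M-1) = 0.463503 + 0.256421 + 1.036681 = 1.7566

1.7566 bits


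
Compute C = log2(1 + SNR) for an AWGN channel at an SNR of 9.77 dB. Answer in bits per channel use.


SNR_linear = 10^(9.77/10) = 9.4842; C = log2(1 + SNR_linear) = log2(1 + 9.4842) = 3.3901

3.3901 bits/channel use


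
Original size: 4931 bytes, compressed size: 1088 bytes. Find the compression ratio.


Ratio = original / compressed = 4931 / 1088 = 4.5322

4.5322


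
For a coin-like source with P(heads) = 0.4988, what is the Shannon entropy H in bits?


H = -p*log2(p) - (1-p)*log2(1-p). -0.4988*log2(0.4988) = 0.500529; -0.5012*log2(0.5012) = 0.499467. H = 0.500529 + 0.499467 = 1.0

1.0 bits


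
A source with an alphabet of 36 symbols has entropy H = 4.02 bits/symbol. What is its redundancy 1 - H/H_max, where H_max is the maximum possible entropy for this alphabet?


H_max = log2(K) = log2(36) = 5.1699 bits/symbol. Redundancy = 1 - H/H_max = 1 - 4.02/5.1699 = 1 - 0.7776 = 0.2224

0.2224


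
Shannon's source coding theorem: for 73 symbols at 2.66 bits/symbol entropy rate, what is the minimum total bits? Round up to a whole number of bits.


Minimum bits >= n * H = 73 * 2.66 = 194.18, rounded up to a whole number of bits = 195

195 bits


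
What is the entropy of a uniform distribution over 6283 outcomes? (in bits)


H = log2(n) = log2(6283) = 12.6172

12.6172 bits


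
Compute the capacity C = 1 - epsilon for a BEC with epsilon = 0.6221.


C = 1 - epsilon = 1 - 0.6221 = 0.3779

0.3779 bits


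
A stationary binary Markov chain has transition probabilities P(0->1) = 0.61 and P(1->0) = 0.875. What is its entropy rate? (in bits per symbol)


Stationary distribution: pi_0 = p10/(p01+p10) = 0.5892, pi_1 = 0.4108. Entropy rate H' = pi_0*H(p01) + pi_1*H(p10) = 0.5892*0.9648 + 0.4108*0.5436 = 0.7918

0.7918 bits/symbol


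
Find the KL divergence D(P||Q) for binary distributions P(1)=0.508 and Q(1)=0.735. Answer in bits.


KL = p*log2(p/q) + (1-p)*log2((1-p)/(1-q)) = 0.508*log2(0.508/0.735) + 0.492*log2(0.492/0.265) = 0.1685

0.1685 bits


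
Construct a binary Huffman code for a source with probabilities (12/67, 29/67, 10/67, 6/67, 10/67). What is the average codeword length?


Huffman construction (repeatedly merge the two least-probable nodes; each merge adds 1 bit to every symbol beneath it): 6/67 + 10/67 = 16/67; 10/67 + 12/67 = 22/67; 16/67 + 22/67 = 38/67; 29/67 + 38/67 = 1. Resulting codeword lengths (in the order the probabilities were given): (3, 1, 3, 3, 3). L_avg = sum(p_i * l_i) = 12/67*3 + 29/67*1 + 10/67*3 + 6/67*3 + 10/67*3 = 143/67 = 2.1343

2.1343 bits


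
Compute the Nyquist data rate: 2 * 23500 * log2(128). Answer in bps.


Rate = 2 * B * log2(M) = 2 * 23500 * 7.0 = 329000.0

329000.0 bps


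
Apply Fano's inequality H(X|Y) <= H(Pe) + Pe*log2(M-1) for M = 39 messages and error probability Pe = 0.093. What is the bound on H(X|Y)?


H(Pe) = -Pe*log2(Pe) - (1-Pe)*log2(1-Pe) = -0.093*log2(0.093) - 0.907*log2(0.907) = 0.318676 + 0.127729 = 0.4464. Pe*log2(M-1) = 0.093*log2(38) = 0.488057. Bound = H(Pe) + Pe*log2(M-1) = 0.318676 + 0.127729 + 0.488057 = 0.9345

0.9345 bits


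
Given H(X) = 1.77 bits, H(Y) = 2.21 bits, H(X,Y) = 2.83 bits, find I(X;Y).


I(X;Y) = H(X) + H(Y) - H(X,Y) = 1.77 + 2.21 - 2.83 = 1.15

1.15 bits


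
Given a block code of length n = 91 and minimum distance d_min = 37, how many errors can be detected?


Detection capability = d_min - 1 = 37 - 1 = 36

36 errors


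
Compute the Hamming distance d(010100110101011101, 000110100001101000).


Count differing positions: . ^ . . ^ . . ^ . ^ . . ^ ^ . ^ . ^ = 8 differences

8


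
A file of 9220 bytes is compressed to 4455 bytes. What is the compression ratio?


Ratio = original / compressed = 9220 / 4455 = 2.0696

2.0696


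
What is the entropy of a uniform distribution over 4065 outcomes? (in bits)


H = log2(n) = log2(4065) = 11.989

11.989 bits


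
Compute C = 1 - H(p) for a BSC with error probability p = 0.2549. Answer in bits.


H(p) = -p*log2(p) - (1-p)*log2(1-p) = -0.2549*log2(0.2549) - 0.7451*log2(0.7451) = 0.502662 + 0.316291 = 0.819. C = 1 - H(p) = 1 - 0.819 = 0.181

0.181 bits


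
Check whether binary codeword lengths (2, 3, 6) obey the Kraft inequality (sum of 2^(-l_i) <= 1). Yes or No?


Kraft sum = sum(2^(-l_i)) = 0.3906, need <= 1. Result: satisfied (a binary prefix-free code with these lengths exists)

Yes


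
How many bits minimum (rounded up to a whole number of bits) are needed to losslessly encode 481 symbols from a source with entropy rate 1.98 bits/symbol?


Minimum bits >= n * H = 481 * 1.98 = 952.38, rounded up to a whole number of bits = 953

953 bits


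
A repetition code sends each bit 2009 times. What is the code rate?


Rate = k/n = 1/2009

1/2009


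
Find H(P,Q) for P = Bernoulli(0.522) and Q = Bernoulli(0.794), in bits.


H(P,Q) = -p*log2(q) - (1-p)*log2(1-q). -0.522*log2(0.794) = 0.173716; -0.478*log2(0.206) = 1.089498. H(P,Q) = 0.173716 + 1.089498 = 1.2632

1.2632 bits


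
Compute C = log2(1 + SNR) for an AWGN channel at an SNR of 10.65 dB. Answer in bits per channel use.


SNR_linear = 10^(10.65/10) = 11.6145; C = log2(1 + SNR_linear) = log2(1 + 11.6145) = 3.657

3.657 bits/channel use


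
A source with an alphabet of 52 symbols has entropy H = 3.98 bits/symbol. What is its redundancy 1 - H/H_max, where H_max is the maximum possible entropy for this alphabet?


H_max = log2(K) = log2(52) = 5.7004 bits/symbol. Redundancy = 1 - H/H_max = 1 - 3.98/5.7004 = 1 - 0.6982 = 0.3018

0.3018


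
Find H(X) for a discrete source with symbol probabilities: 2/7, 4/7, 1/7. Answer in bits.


H = -sum(p_i * log2(p_i)). Terms: -(2/7)*log2(2/7) = 0.516387; -(4/7)*log2(4/7) = 0.461346; -(1/7)*log2(1/7) = 0.401051. H = 0.516387 + 0.461346 + 0.401051 = 1.3788

1.3788 bits


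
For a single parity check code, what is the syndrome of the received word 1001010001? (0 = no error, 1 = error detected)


Syndrome = XOR of all bits = 1 XOR 0 XOR 0 XOR 1 XOR 0 XOR 1 XOR 0 XOR 0 XOR 0 XOR 1 = 0

0


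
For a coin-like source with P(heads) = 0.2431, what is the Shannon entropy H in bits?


H = -p*log2(p) - (1-p)*log2(1-p). -0.2431*log2(0.2431) = 0.496016; -0.7569*log2(0.7569) = 0.304142. H = 0.496016 + 0.304142 = 0.8002

0.8002 bits


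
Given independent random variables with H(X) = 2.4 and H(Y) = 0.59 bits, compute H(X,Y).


For independent variables, H(X,Y) = H(X) + H(Y) = 2.4 + 0.59 = 2.99

2.99 bits


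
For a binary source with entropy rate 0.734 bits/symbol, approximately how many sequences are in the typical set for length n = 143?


log2|A_typical| = nH = 143 * 0.734 = 104.962, so |A_typical| ~ 2^104.962 = 3.951e+31

3.951e+31


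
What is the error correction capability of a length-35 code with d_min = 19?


Correction capability = floor((d-1)/2) = floor((19-1)/2) = 9

9 errors


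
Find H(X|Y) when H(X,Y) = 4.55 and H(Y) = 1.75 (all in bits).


H(X|Y) = H(X,Y) - H(Y) = 4.55 - 1.75 = 2.8

2.8 bits


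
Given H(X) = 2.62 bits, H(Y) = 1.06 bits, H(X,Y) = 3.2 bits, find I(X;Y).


I(X;Y) = H(X) + H(Y) - H(X,Y) = 2.62 + 1.06 - 3.2 = 0.48

0.48 bits


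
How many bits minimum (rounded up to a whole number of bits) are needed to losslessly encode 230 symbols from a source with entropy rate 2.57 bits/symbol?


Minimum bits >= n * H = 230 * 2.57 = 591.1, rounded up to a whole number of bits = 592

592 bits


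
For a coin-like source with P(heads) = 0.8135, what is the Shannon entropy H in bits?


H = -p*log2(p) - (1-p)*log2(1-p). -0.8135*log2(0.8135) = 0.242249; -0.1865*log2(0.1865) = 0.451843. H = 0.242249 + 0.451843 = 0.6941

0.6941 bits


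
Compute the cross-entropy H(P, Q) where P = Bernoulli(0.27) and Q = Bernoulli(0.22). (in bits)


H(P,Q) = -p*log2(q) - (1-p)*log2(1-q). -0.27*log2(0.22) = 0.589795; -0.73*log2(0.78) = 0.261671. H(P,Q) = 0.589795 + 0.261671 = 0.8515

0.8515 bits


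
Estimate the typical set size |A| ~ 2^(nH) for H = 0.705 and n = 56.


log2|A_typical| = nH = 56 * 0.705 = 39.48, so |A_typical| ~ 2^39.48 = 7.668e+11

7.668e+11


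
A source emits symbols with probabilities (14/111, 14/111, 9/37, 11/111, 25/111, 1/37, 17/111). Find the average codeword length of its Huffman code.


Huffman construction (repeatedly merge the two least-probable nodes; each merge adds 1 bit to every symbol beneath it): 1/37 + 11/111 = 14/111; 14/111 + 14/111 = 28/111; 14/111 + 17/111 = 31/111; 25/111 + 9/37 = 52/111; 28/111 + 31/111 = 59/111; 52/111 + 59/111 = 1. Resulting codeword lengths (in the order the probabilities were given): (3, 3, 2, 4, 2, 4, 3). L_avg = sum(p_i * l_i) = 14/111*3 + 14/111*3 + 9/37*2 + 11/111*4 + 25/111*2 + 1/37*4 + 17/111*3 = 295/111 = 2.6577

2.6577 bits


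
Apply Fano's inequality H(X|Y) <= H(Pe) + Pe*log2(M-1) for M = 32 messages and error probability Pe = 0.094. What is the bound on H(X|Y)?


H(Pe) = -Pe*log2(Pe) - (1-Pe)*log2(1-Pe) = -0.094*log2(0.094) - 0.906*log2(0.906) = 0.320652 + 0.129030 = 0.4497. Pe*log2(M-1) = 0.094*log2(31) = 0.465694. Bound = H(Pe) + Pe*log2(M-1) = 0.320652 + 0.129030 + 0.465694 = 0.9154

0.9154 bits


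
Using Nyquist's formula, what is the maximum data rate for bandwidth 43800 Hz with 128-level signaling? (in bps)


Rate = 2 * B * log2(M) = 2 * 43800 * 7.0 = 613200.0

613200.0 bps


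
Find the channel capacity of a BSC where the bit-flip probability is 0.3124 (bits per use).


H(p) = -p*log2(p) - (1-p)*log2(1-p) = -0.3124*log2(0.3124) - 0.6876*log2(0.6876) = 0.524374 + 0.371551 = 0.8959. C = 1 - H(p) = 1 - 0.8959 = 0.1041

0.1041 bits


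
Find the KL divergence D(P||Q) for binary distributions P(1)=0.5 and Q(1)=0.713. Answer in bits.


KL = p*log2(p/q) + (1-p)*log2((1-p)/(1-q)) = 0.5*log2(0.5/0.713) + 0.5*log2(0.5/0.287) = 0.1445

0.1445 bits


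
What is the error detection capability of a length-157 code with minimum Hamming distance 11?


Detection capability = d_min - 1 = 11 - 1 = 10

10 errors


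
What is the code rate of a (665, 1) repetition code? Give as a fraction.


Rate = k/n = 1/665

1/665


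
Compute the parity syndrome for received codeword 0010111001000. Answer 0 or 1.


Syndrome = XOR of all bits = 0 XOR 0 XOR 1 XOR 0 XOR 1 XOR 1 XOR 1 XOR 0 XOR 0 XOR 1 XOR 0 XOR 0 XOR 0 = 1

1


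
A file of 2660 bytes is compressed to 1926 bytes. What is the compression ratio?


Ratio = original / compressed = 2660 / 1926 = 1.3811

1.3811


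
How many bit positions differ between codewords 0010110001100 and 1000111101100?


Count differing positions: ^ . ^ . . . ^ ^ . . . . . = 4 differences

4


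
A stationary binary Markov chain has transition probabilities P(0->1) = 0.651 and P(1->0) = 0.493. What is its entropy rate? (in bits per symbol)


Stationary distribution: pi_0 = p10/(p01+p10) = 0.4309, pi_1 = 0.5691. Entropy rate H' = pi_0*H(p01) + pi_1*H(p10) = 0.4309*0.9332 + 0.5691*0.9999 = 0.9711

0.9711 bits/symbol


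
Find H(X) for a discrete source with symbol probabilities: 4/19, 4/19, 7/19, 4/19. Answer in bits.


H = -sum(p_i * log2(p_i)). Terms: -(4/19)*log2(4/19) = 0.473248; -(4/19)*log2(4/19) = 0.473248; -(7/19)*log2(7/19) = 0.530737; -(4/19)*log2(4/19) = 0.473248. H = 0.473248 + 0.473248 + 0.530737 + 0.473248 = 1.9505

1.9505 bits


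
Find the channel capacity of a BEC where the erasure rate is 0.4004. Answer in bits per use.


C = 1 - epsilon = 1 - 0.4004 = 0.5996

0.5996 bits


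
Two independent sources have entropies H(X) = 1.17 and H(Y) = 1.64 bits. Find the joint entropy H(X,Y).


For independent variables, H(X,Y) = H(X) + H(Y) = 1.17 + 1.64 = 2.81

2.81 bits


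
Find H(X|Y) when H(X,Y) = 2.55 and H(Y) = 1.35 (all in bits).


H(X|Y) = H(X,Y) - H(Y) = 2.55 - 1.35 = 1.2

1.2 bits


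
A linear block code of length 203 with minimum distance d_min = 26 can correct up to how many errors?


Correction capability = floor((d-1)/2) = floor((26-1)/2) = 12

12 errors


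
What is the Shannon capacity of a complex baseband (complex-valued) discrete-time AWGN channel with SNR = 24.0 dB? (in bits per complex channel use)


SNR_linear = 10^(24.0/10) = 251.1886; C = log2(1 + SNR_linear) = log2(1 + 251.1886) = 7.9784

7.9784 bits/channel use
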